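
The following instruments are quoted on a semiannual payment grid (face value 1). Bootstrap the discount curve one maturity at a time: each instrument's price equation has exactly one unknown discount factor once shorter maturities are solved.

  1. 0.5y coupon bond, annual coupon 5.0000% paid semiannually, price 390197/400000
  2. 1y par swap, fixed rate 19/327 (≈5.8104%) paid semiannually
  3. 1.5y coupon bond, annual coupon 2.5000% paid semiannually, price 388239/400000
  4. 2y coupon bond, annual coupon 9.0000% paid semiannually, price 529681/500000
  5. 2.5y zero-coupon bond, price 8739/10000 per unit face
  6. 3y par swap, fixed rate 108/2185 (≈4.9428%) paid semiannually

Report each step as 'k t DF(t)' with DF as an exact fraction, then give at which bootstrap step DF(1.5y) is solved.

step 1 [0.5y] bond c/2=1/40: DF=(390197/400000 − 1/40·(0))/(1+1/40) = 9517/10000 ≈ 0.951700
step 2 [1y] swap r/2=19/654: DF=(1 − 19/654·(0.951700))/(1+19/654) = 9449/10000 ≈ 0.944900
step 3 [1.5y] bond c/2=1/80: DF=(388239/400000 − 1/80·(0.951700+0.944900))/(1+1/80) = 1169/1250 ≈ 0.935200
step 4 [2y] bond c/2=9/200: DF=(529681/500000 − 9/200·(0.951700+0.944900+0.935200))/(1+9/200) = 4459/5000 ≈ 0.891800
step 5 [2.5y] zero: DF = P = 8739/10000 ≈ 0.873900
step 6 [3y] swap r/2=54/2185: DF=(1 − 54/2185·(0.951700+0.944900+0.935200+0.891800+0.873900))/(1+54/2185) = 173/200 ≈ 0.865000

1 1/2 9517/10000
2 1 9449/10000
3 3/2 1169/1250
4 2 4459/5000
5 5/2 8739/10000
6 3 173/200
DF(1.5y) is solved at step 3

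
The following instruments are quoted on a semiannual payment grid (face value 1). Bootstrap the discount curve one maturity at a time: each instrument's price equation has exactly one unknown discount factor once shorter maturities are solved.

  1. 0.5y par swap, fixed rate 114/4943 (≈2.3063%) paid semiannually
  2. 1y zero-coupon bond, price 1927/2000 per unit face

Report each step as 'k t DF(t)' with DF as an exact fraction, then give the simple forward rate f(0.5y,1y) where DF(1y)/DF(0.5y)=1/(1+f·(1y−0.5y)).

1 1/2 4943/5000
2 1 1927/2000
f(0.5y,1y) = ((4943/5000)/(1927/2000) − 1)/(1/2) = 502/9635 ≈ 5.2102%

step 1 [0.5y] swap r/2=57/4943: DF=(1 − 57/4943·(0))/(1+57/4943) = 4943/5000 ≈ 0.988600
step 2 [1y] zero: DF = P = 1927/2000 ≈ 0.963500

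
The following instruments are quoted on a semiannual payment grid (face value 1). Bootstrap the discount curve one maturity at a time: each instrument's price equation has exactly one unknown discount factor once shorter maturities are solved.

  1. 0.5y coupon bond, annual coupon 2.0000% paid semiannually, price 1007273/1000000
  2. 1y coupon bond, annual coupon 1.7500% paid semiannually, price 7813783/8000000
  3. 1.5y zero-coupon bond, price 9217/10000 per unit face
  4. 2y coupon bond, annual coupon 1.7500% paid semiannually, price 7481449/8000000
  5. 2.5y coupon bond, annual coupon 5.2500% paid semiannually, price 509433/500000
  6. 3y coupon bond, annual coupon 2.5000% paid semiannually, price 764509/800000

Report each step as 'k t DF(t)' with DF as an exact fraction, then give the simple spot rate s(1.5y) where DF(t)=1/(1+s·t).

1 1/2 9973/10000
2 1 2399/2500
3 3/2 9217/10000
4 2 9021/10000
5 5/2 8961/10000
6 3 8861/10000
s(1.5y) = (1/(9217/10000) − 1)/(3/2) = 522/9217 ≈ 5.6634%

step 1 [0.5y] bond c/2=1/100: DF=(1007273/1000000 − 1/100·(0))/(1+1/100) = 9973/10000 ≈ 0.997300
step 2 [1y] bond c/2=7/800: DF=(7813783/8000000 − 7/800·(0.997300))/(1+7/800) = 2399/2500 ≈ 0.959600
step 3 [1.5y] zero: DF = P = 9217/10000 ≈ 0.921700
step 4 [2y] bond c/2=7/800: DF=(7481449/8000000 − 7/800·(0.997300+0.959600+0.921700))/(1+7/800) = 9021/10000 ≈ 0.902100
step 5 [2.5y] bond c/2=21/800: DF=(509433/500000 − 21/800·(0.997300+0.959600+0.921700+0.902100))/(1+21/800) = 8961/10000 ≈ 0.896100
step 6 [3y] bond c/2=1/80: DF=(764509/800000 − 1/80·(0.997300+0.959600+0.921700+0.902100+0.896100))/(1+1/80) = 8861/10000 ≈ 0.886100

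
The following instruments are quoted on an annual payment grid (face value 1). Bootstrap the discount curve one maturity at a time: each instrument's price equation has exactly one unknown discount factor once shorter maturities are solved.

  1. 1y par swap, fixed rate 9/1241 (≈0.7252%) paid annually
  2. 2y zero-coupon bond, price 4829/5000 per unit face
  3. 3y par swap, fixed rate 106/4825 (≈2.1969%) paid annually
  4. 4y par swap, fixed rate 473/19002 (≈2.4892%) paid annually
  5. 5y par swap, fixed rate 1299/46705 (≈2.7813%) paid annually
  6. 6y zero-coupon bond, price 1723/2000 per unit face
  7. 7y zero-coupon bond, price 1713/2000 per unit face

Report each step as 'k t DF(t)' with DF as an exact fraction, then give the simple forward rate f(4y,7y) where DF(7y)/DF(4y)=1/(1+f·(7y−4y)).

step 1 [1y] swap r/1=9/1241: DF=(1 − 9/1241·(0))/(1+9/1241) = 1241/1250 ≈ 0.992800
step 2 [2y] zero: DF = P = 4829/5000 ≈ 0.965800
step 3 [3y] swap r/1=106/4825: DF=(1 − 106/4825·(0.992800+0.965800))/(1+106/4825) = 2341/2500 ≈ 0.936400
step 4 [4y] swap r/1=473/19002: DF=(1 − 473/19002·(0.992800+0.965800+0.936400))/(1+473/19002) = 4527/5000 ≈ 0.905400
step 5 [5y] swap r/1=1299/46705: DF=(1 − 1299/46705·(0.992800+0.965800+0.936400+0.905400))/(1+1299/46705) = 8701/10000 ≈ 0.870100
step 6 [6y] zero: DF = P = 1723/2000 ≈ 0.861500
step 7 [7y] zero: DF = P = 1713/2000 ≈ 0.856500

1 1 1241/1250
2 2 4829/5000
3 3 2341/2500
4 4 4527/5000
5 5 8701/10000
6 6 1723/2000
7 7 1713/2000
f(4y,7y) = ((4527/5000)/(1713/2000) − 1)/(3) = 163/8565 ≈ 1.9031%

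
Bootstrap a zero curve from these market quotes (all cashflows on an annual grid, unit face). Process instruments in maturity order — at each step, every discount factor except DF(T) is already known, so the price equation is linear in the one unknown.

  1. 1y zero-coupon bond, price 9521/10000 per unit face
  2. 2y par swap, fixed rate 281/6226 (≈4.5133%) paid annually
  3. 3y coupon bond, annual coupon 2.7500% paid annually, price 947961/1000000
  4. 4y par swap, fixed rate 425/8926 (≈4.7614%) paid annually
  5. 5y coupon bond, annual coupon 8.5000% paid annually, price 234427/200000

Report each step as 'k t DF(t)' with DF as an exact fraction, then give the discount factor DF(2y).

step 1 [1y] zero: DF = P = 9521/10000 ≈ 0.952100
step 2 [2y] swap r/1=281/6226: DF=(1 − 281/6226·(0.952100))/(1+281/6226) = 9157/10000 ≈ 0.915700
step 3 [3y] bond c/1=11/400: DF=(947961/1000000 − 11/400·(0.952100+0.915700))/(1+11/400) = 4363/5000 ≈ 0.872600
step 4 [4y] swap r/1=425/8926: DF=(1 − 425/8926·(0.952100+0.915700+0.872600))/(1+425/8926) = 83/100 ≈ 0.830000
step 5 [5y] bond c/1=17/200: DF=(234427/200000 − 17/200·(0.952100+0.915700+0.872600+0.830000))/(1+17/200) = 4003/5000 ≈ 0.800600

1 1 9521/10000
2 2 9157/10000
3 3 4363/5000
4 4 83/100
5 5 4003/5000
DF(2y) = 9157/10000 ≈ 0.915700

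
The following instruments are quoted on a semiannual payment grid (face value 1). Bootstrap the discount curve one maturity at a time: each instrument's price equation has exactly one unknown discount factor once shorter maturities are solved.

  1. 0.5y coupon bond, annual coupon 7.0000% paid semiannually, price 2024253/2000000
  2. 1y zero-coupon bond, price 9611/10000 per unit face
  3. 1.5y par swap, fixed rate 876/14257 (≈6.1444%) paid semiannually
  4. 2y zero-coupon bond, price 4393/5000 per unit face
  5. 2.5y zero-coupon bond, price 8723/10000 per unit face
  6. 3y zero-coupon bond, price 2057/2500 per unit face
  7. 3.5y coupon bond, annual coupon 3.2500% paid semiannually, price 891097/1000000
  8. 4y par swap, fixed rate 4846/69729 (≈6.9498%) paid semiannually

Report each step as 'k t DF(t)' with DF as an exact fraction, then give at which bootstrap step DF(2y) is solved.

step 1 [0.5y] bond c/2=7/200: DF=(2024253/2000000 − 7/200·(0))/(1+7/200) = 9779/10000 ≈ 0.977900
step 2 [1y] zero: DF = P = 9611/10000 ≈ 0.961100
step 3 [1.5y] swap r/2=438/14257: DF=(1 − 438/14257·(0.977900+0.961100))/(1+438/14257) = 2281/2500 ≈ 0.912400
step 4 [2y] zero: DF = P = 4393/5000 ≈ 0.878600
step 5 [2.5y] zero: DF = P = 8723/10000 ≈ 0.872300
step 6 [3y] zero: DF = P = 2057/2500 ≈ 0.822800
step 7 [3.5y] bond c/2=13/800: DF=(891097/1000000 − 13/800·(0.977900+0.961100+0.912400+0.878600+0.872300+0.822800))/(1+13/800) = 7901/10000 ≈ 0.790100
step 8 [4y] swap r/2=2423/69729: DF=(1 − 2423/69729·(0.977900+0.961100+0.912400+0.878600+0.872300+0.822800+0.790100))/(1+2423/69729) = 7577/10000 ≈ 0.757700

1 1/2 9779/10000
2 1 9611/10000
3 3/2 2281/2500
4 2 4393/5000
5 5/2 8723/10000
6 3 2057/2500
7 7/2 7901/10000
8 4 7577/10000
DF(2y) is solved at step 4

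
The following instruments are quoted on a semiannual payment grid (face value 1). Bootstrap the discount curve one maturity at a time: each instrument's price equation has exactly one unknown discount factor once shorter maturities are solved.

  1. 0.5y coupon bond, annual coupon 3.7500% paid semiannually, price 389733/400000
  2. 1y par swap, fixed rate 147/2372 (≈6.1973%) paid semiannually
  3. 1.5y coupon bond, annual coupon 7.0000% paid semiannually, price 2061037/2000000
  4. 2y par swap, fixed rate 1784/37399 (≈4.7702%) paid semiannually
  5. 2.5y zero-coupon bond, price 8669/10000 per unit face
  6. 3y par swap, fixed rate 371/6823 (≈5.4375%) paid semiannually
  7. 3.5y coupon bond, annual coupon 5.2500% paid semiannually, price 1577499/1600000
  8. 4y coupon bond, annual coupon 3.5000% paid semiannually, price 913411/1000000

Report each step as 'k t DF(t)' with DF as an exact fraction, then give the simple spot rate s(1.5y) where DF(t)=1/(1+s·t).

1 1/2 2391/2500
2 1 2353/2500
3 3/2 1863/2000
4 2 2277/2500
5 5/2 8669/10000
6 3 2129/2500
7 7/2 8211/10000
8 4 7897/10000
s(1.5y) = (1/(1863/2000) − 1)/(3/2) = 274/5589 ≈ 4.9025%

step 1 [0.5y] bond c/2=3/160: DF=(389733/400000 − 3/160·(0))/(1+3/160) = 2391/2500 ≈ 0.956400
step 2 [1y] swap r/2=147/4744: DF=(1 − 147/4744·(0.956400))/(1+147/4744) = 2353/2500 ≈ 0.941200
step 3 [1.5y] bond c/2=7/200: DF=(2061037/2000000 − 7/200·(0.956400+0.941200))/(1+7/200) = 1863/2000 ≈ 0.931500
step 4 [2y] swap r/2=892/37399: DF=(1 − 892/37399·(0.956400+0.941200+0.931500))/(1+892/37399) = 2277/2500 ≈ 0.910800
step 5 [2.5y] zero: DF = P = 8669/10000 ≈ 0.866900
step 6 [3y] swap r/2=371/13646: DF=(1 − 371/13646·(0.956400+0.941200+0.931500+0.910800+0.866900))/(1+371/13646) = 2129/2500 ≈ 0.851600
step 7 [3.5y] bond c/2=21/800: DF=(1577499/1600000 − 21/800·(0.956400+0.941200+0.931500+0.910800+0.866900+0.851600))/(1+21/800) = 8211/10000 ≈ 0.821100
step 8 [4y] bond c/2=7/400: DF=(913411/1000000 − 7/400·(0.956400+0.941200+0.931500+0.910800+0.866900+0.851600+0.821100))/(1+7/400) = 7897/10000 ≈ 0.789700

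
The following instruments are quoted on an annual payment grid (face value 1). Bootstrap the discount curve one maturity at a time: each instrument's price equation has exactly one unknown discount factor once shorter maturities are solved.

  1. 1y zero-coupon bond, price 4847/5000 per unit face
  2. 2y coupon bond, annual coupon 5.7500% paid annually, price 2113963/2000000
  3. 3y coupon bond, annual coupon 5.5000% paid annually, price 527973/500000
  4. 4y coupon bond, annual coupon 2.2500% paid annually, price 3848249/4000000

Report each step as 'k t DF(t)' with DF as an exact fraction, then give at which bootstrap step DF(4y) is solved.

1 1 4847/5000
2 2 2367/2500
3 3 901/1000
4 4 8789/10000
DF(4y) is solved at step 4

step 1 [1y] zero: DF = P = 4847/5000 ≈ 0.969400
step 2 [2y] bond c/1=23/400: DF=(2113963/2000000 − 23/400·(0.969400))/(1+23/400) = 2367/2500 ≈ 0.946800
step 3 [3y] bond c/1=11/200: DF=(527973/500000 − 11/200·(0.969400+0.946800))/(1+11/200) = 901/1000 ≈ 0.901000
step 4 [4y] bond c/1=9/400: DF=(3848249/4000000 − 9/400·(0.969400+0.946800+0.901000))/(1+9/400) = 8789/10000 ≈ 0.878900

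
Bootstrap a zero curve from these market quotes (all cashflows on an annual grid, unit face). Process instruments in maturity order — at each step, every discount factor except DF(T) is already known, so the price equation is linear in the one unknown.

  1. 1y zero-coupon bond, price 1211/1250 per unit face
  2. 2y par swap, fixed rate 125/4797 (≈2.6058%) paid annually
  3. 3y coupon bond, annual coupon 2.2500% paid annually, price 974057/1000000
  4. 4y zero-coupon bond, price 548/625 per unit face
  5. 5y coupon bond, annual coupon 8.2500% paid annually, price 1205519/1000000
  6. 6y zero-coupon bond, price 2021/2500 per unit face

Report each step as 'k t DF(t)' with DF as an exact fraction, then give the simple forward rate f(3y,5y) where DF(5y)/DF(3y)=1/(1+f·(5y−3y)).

step 1 [1y] zero: DF = P = 1211/1250 ≈ 0.968800
step 2 [2y] swap r/1=125/4797: DF=(1 − 125/4797·(0.968800))/(1+125/4797) = 19/20 ≈ 0.950000
step 3 [3y] bond c/1=9/400: DF=(974057/1000000 − 9/400·(0.968800+0.950000))/(1+9/400) = 569/625 ≈ 0.910400
step 4 [4y] zero: DF = P = 548/625 ≈ 0.876800
step 5 [5y] bond c/1=33/400: DF=(1205519/1000000 − 33/400·(0.968800+0.950000+0.910400+0.876800))/(1+33/400) = 1039/1250 ≈ 0.831200
step 6 [6y] zero: DF = P = 2021/2500 ≈ 0.808400

1 1 1211/1250
2 2 19/20
3 3 569/625
4 4 548/625
5 5 1039/1250
6 6 2021/2500
f(3y,5y) = ((569/625)/(1039/1250) − 1)/(2) = 99/2078 ≈ 4.7642%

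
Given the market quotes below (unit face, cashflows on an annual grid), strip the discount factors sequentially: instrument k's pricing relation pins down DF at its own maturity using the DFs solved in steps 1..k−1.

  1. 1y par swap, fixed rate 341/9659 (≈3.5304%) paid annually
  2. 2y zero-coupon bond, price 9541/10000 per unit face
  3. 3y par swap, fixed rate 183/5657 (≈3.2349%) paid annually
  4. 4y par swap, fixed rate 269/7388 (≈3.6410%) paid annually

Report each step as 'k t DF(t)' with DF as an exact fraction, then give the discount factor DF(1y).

1 1 9659/10000
2 2 9541/10000
3 3 1817/2000
4 4 1731/2000
DF(1y) = 9659/10000 ≈ 0.965900

step 1 [1y] swap r/1=341/9659: DF=(1 − 341/9659·(0))/(1+341/9659) = 9659/10000 ≈ 0.965900
step 2 [2y] zero: DF = P = 9541/10000 ≈ 0.954100
step 3 [3y] swap r/1=183/5657: DF=(1 − 183/5657·(0.965900+0.954100))/(1+183/5657) = 1817/2000 ≈ 0.908500
step 4 [4y] swap r/1=269/7388: DF=(1 − 269/7388·(0.965900+0.954100+0.908500))/(1+269/7388) = 1731/2000 ≈ 0.865500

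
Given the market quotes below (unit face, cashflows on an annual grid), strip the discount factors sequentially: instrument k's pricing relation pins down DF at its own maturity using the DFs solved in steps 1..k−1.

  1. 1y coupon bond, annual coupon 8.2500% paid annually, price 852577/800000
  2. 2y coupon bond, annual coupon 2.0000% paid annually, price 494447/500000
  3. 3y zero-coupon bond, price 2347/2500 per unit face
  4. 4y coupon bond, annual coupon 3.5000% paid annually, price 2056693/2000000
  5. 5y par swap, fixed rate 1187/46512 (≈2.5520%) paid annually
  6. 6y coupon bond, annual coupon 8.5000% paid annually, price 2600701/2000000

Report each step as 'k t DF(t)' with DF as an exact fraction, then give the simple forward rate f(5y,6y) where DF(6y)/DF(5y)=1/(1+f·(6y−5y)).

step 1 [1y] bond c/1=33/400: DF=(852577/800000 − 33/400·(0))/(1+33/400) = 1969/2000 ≈ 0.984500
step 2 [2y] bond c/1=1/50: DF=(494447/500000 − 1/50·(0.984500))/(1+1/50) = 4751/5000 ≈ 0.950200
step 3 [3y] zero: DF = P = 2347/2500 ≈ 0.938800
step 4 [4y] bond c/1=7/200: DF=(2056693/2000000 − 7/200·(0.984500+0.950200+0.938800))/(1+7/200) = 2241/2500 ≈ 0.896400
step 5 [5y] swap r/1=1187/46512: DF=(1 − 1187/46512·(0.984500+0.950200+0.938800+0.896400))/(1+1187/46512) = 8813/10000 ≈ 0.881300
step 6 [6y] bond c/1=17/200: DF=(2600701/2000000 − 17/200·(0.984500+0.950200+0.938800+0.896400+0.881300))/(1+17/200) = 8341/10000 ≈ 0.834100

1 1 1969/2000
2 2 4751/5000
3 3 2347/2500
4 4 2241/2500
5 5 8813/10000
6 6 8341/10000
f(5y,6y) = ((8813/10000)/(8341/10000) − 1)/(1) = 472/8341 ≈ 5.6588%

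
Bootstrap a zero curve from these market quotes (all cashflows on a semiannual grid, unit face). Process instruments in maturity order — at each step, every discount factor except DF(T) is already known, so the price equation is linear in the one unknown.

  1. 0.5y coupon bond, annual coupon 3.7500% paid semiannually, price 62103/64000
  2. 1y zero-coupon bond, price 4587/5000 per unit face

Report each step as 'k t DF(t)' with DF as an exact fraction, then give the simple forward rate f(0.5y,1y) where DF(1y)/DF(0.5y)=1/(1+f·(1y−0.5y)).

step 1 [0.5y] bond c/2=3/160: DF=(62103/64000 − 3/160·(0))/(1+3/160) = 381/400 ≈ 0.952500
step 2 [1y] zero: DF = P = 4587/5000 ≈ 0.917400

1 1/2 381/400
2 1 4587/5000
f(0.5y,1y) = ((381/400)/(4587/5000) − 1)/(1/2) = 117/1529 ≈ 7.6521%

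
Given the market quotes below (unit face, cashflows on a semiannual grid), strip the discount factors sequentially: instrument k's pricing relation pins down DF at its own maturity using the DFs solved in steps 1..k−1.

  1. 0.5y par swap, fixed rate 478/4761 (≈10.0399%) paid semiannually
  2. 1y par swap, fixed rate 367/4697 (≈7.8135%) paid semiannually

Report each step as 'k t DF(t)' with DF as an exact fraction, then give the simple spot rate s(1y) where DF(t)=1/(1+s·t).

1 1/2 4761/5000
2 1 4633/5000
s(1y) = (1/(4633/5000) − 1)/(1) = 367/4633 ≈ 7.9214%

step 1 [0.5y] swap r/2=239/4761: DF=(1 − 239/4761·(0))/(1+239/4761) = 4761/5000 ≈ 0.952200
step 2 [1y] swap r/2=367/9394: DF=(1 − 367/9394·(0.952200))/(1+367/9394) = 4633/5000 ≈ 0.926600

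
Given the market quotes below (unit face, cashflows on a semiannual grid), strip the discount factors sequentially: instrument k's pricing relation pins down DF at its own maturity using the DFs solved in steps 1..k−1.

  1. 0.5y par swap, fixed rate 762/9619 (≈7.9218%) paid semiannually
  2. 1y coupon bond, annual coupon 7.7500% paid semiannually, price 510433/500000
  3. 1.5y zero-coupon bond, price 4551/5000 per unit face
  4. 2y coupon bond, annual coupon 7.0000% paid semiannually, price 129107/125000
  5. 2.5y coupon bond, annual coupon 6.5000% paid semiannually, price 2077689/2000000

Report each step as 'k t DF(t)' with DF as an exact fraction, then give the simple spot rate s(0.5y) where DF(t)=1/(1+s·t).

1 1/2 9619/10000
2 1 9469/10000
3 3/2 4551/5000
4 2 4513/5000
5 5/2 889/1000
s(0.5y) = (1/(9619/10000) − 1)/(1/2) = 762/9619 ≈ 7.9218%

step 1 [0.5y] swap r/2=381/9619: DF=(1 − 381/9619·(0))/(1+381/9619) = 9619/10000 ≈ 0.961900
step 2 [1y] bond c/2=31/800: DF=(510433/500000 − 31/800·(0.961900))/(1+31/800) = 9469/10000 ≈ 0.946900
step 3 [1.5y] zero: DF = P = 4551/5000 ≈ 0.910200
step 4 [2y] bond c/2=7/200: DF=(129107/125000 − 7/200·(0.961900+0.946900+0.910200))/(1+7/200) = 4513/5000 ≈ 0.902600
step 5 [2.5y] bond c/2=13/400: DF=(2077689/2000000 − 13/400·(0.961900+0.946900+0.910200+0.902600))/(1+13/400) = 889/1000 ≈ 0.889000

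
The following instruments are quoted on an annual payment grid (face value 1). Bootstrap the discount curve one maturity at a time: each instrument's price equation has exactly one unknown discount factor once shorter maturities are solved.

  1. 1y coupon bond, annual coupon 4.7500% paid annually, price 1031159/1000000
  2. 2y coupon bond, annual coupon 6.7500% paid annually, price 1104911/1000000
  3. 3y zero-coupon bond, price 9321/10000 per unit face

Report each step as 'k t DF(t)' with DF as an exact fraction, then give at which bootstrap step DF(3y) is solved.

step 1 [1y] bond c/1=19/400: DF=(1031159/1000000 − 19/400·(0))/(1+19/400) = 2461/2500 ≈ 0.984400
step 2 [2y] bond c/1=27/400: DF=(1104911/1000000 − 27/400·(0.984400))/(1+27/400) = 608/625 ≈ 0.972800
step 3 [3y] zero: DF = P = 9321/10000 ≈ 0.932100

1 1 2461/2500
2 2 608/625
3 3 9321/10000
DF(3y) is solved at step 3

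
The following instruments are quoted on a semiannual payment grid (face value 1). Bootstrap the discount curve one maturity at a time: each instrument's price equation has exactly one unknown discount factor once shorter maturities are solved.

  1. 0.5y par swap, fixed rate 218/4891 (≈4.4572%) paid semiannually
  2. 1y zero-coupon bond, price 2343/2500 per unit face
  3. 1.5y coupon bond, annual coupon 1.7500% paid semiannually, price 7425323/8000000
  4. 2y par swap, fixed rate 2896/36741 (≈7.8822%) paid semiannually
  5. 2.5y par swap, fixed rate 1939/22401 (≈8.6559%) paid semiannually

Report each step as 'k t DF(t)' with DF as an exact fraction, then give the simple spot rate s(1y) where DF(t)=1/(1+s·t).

step 1 [0.5y] swap r/2=109/4891: DF=(1 − 109/4891·(0))/(1+109/4891) = 4891/5000 ≈ 0.978200
step 2 [1y] zero: DF = P = 2343/2500 ≈ 0.937200
step 3 [1.5y] bond c/2=7/800: DF=(7425323/8000000 − 7/800·(0.978200+0.937200))/(1+7/800) = 1807/2000 ≈ 0.903500
step 4 [2y] swap r/2=1448/36741: DF=(1 − 1448/36741·(0.978200+0.937200+0.903500))/(1+1448/36741) = 1069/1250 ≈ 0.855200
step 5 [2.5y] swap r/2=1939/44802: DF=(1 − 1939/44802·(0.978200+0.937200+0.903500+0.855200))/(1+1939/44802) = 8061/10000 ≈ 0.806100

1 1/2 4891/5000
2 1 2343/2500
3 3/2 1807/2000
4 2 1069/1250
5 5/2 8061/10000
s(1y) = (1/(2343/2500) − 1)/(1) = 157/2343 ≈ 6.7008%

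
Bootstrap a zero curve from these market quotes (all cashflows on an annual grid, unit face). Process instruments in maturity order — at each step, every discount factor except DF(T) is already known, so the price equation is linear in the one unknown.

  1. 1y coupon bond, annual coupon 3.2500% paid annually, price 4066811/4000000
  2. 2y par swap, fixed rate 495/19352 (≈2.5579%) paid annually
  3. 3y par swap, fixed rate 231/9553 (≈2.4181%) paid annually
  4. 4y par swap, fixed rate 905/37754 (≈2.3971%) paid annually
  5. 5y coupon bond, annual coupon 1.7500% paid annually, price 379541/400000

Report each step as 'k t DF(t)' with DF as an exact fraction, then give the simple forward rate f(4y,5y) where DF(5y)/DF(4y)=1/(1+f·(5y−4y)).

step 1 [1y] bond c/1=13/400: DF=(4066811/4000000 − 13/400·(0))/(1+13/400) = 9847/10000 ≈ 0.984700
step 2 [2y] swap r/1=495/19352: DF=(1 − 495/19352·(0.984700))/(1+495/19352) = 1901/2000 ≈ 0.950500
step 3 [3y] swap r/1=231/9553: DF=(1 − 231/9553·(0.984700+0.950500))/(1+231/9553) = 9307/10000 ≈ 0.930700
step 4 [4y] swap r/1=905/37754: DF=(1 − 905/37754·(0.984700+0.950500+0.930700))/(1+905/37754) = 1819/2000 ≈ 0.909500
step 5 [5y] bond c/1=7/400: DF=(379541/400000 − 7/400·(0.984700+0.950500+0.930700+0.909500))/(1+7/400) = 2169/2500 ≈ 0.867600

1 1 9847/10000
2 2 1901/2000
3 3 9307/10000
4 4 1819/2000
5 5 2169/2500
f(4y,5y) = ((1819/2000)/(2169/2500) − 1)/(1) = 419/8676 ≈ 4.8294%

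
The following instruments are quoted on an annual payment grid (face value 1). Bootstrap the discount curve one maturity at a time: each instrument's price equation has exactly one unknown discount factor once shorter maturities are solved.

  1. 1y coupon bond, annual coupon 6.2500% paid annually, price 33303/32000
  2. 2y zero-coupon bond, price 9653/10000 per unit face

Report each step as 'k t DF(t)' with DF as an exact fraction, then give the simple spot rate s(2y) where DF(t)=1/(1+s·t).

step 1 [1y] bond c/1=1/16: DF=(33303/32000 − 1/16·(0))/(1+1/16) = 1959/2000 ≈ 0.979500
step 2 [2y] zero: DF = P = 9653/10000 ≈ 0.965300

1 1 1959/2000
2 2 9653/10000
s(2y) = (1/(9653/10000) − 1)/(2) = 347/19306 ≈ 1.7974%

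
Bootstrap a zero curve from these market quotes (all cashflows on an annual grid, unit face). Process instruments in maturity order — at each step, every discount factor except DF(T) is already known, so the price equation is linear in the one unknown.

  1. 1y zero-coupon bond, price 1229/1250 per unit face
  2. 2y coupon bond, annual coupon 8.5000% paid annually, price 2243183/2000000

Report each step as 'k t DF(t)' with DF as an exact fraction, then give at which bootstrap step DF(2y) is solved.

1 1 1229/1250
2 2 9567/10000
DF(2y) is solved at step 2

step 1 [1y] zero: DF = P = 1229/1250 ≈ 0.983200
step 2 [2y] bond c/1=17/200: DF=(2243183/2000000 − 17/200·(0.983200))/(1+17/200) = 9567/10000 ≈ 0.956700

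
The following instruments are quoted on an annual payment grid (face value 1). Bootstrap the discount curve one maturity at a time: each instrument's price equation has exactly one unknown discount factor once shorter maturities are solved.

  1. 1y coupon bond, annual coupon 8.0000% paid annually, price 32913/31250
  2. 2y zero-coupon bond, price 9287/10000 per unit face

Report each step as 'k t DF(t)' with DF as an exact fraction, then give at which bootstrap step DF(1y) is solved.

step 1 [1y] bond c/1=2/25: DF=(32913/31250 − 2/25·(0))/(1+2/25) = 1219/1250 ≈ 0.975200
step 2 [2y] zero: DF = P = 9287/10000 ≈ 0.928700

1 1 1219/1250
2 2 9287/10000
DF(1y) is solved at step 1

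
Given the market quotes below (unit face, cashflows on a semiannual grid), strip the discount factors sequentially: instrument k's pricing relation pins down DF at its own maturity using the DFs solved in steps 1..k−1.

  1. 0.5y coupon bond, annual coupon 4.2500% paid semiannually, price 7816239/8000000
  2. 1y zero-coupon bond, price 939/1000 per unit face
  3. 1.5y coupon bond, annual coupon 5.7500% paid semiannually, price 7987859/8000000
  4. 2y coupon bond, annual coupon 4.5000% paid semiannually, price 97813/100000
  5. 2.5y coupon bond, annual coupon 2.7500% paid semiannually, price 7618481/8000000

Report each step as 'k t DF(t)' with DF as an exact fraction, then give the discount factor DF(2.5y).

1 1/2 9567/10000
2 1 939/1000
3 3/2 1147/1250
4 2 8947/10000
5 5/2 8891/10000
DF(2.5y) = 8891/10000 ≈ 0.889100

step 1 [0.5y] bond c/2=17/800: DF=(7816239/8000000 − 17/800·(0))/(1+17/800) = 9567/10000 ≈ 0.956700
step 2 [1y] zero: DF = P = 939/1000 ≈ 0.939000
step 3 [1.5y] bond c/2=23/800: DF=(7987859/8000000 − 23/800·(0.956700+0.939000))/(1+23/800) = 1147/1250 ≈ 0.917600
step 4 [2y] bond c/2=9/400: DF=(97813/100000 − 9/400·(0.956700+0.939000+0.917600))/(1+9/400) = 8947/10000 ≈ 0.894700
step 5 [2.5y] bond c/2=11/800: DF=(7618481/8000000 − 11/800·(0.956700+0.939000+0.917600+0.894700))/(1+11/800) = 8891/10000 ≈ 0.889100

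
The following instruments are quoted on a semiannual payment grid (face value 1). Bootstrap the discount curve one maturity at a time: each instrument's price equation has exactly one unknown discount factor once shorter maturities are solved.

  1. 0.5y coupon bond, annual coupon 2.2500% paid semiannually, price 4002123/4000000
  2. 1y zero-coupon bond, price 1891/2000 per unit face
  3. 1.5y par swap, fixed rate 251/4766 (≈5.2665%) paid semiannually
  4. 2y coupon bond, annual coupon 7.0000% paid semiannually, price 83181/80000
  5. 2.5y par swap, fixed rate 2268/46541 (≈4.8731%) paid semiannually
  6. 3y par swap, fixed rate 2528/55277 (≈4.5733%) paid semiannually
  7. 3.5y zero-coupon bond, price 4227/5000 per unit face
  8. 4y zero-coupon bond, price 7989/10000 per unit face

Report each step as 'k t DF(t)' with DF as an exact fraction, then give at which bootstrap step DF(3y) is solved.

1 1/2 4947/5000
2 1 1891/2000
3 3/2 9247/10000
4 2 9079/10000
5 5/2 4433/5000
6 3 546/625
7 7/2 4227/5000
8 4 7989/10000
DF(3y) is solved at step 6

step 1 [0.5y] bond c/2=9/800: DF=(4002123/4000000 − 9/800·(0))/(1+9/800) = 4947/5000 ≈ 0.989400
step 2 [1y] zero: DF = P = 1891/2000 ≈ 0.945500
step 3 [1.5y] swap r/2=251/9532: DF=(1 − 251/9532·(0.989400+0.945500))/(1+251/9532) = 9247/10000 ≈ 0.924700
step 4 [2y] bond c/2=7/200: DF=(83181/80000 − 7/200·(0.989400+0.945500+0.924700))/(1+7/200) = 9079/10000 ≈ 0.907900
step 5 [2.5y] swap r/2=1134/46541: DF=(1 − 1134/46541·(0.989400+0.945500+0.924700+0.907900))/(1+1134/46541) = 4433/5000 ≈ 0.886600
step 6 [3y] swap r/2=1264/55277: DF=(1 − 1264/55277·(0.989400+0.945500+0.924700+0.907900+0.886600))/(1+1264/55277) = 546/625 ≈ 0.873600
step 7 [3.5y] zero: DF = P = 4227/5000 ≈ 0.845400
step 8 [4y] zero: DF = P = 7989/10000 ≈ 0.798900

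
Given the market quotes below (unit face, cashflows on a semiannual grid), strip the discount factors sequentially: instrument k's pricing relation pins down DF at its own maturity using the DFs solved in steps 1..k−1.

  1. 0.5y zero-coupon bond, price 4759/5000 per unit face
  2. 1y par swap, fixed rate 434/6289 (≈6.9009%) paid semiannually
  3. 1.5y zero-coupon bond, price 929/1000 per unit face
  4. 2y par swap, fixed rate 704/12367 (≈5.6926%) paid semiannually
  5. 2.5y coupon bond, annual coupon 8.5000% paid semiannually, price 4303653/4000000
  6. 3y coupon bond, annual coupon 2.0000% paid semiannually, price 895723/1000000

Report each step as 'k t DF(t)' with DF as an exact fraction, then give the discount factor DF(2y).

step 1 [0.5y] zero: DF = P = 4759/5000 ≈ 0.951800
step 2 [1y] swap r/2=217/6289: DF=(1 − 217/6289·(0.951800))/(1+217/6289) = 9349/10000 ≈ 0.934900
step 3 [1.5y] zero: DF = P = 929/1000 ≈ 0.929000
step 4 [2y] swap r/2=352/12367: DF=(1 − 352/12367·(0.951800+0.934900+0.929000))/(1+352/12367) = 559/625 ≈ 0.894400
step 5 [2.5y] bond c/2=17/400: DF=(4303653/4000000 − 17/400·(0.951800+0.934900+0.929000+0.894400))/(1+17/400) = 1101/1250 ≈ 0.880800
step 6 [3y] bond c/2=1/100: DF=(895723/1000000 − 1/100·(0.951800+0.934900+0.929000+0.894400+0.880800))/(1+1/100) = 4207/5000 ≈ 0.841400

1 1/2 4759/5000
2 1 9349/10000
3 3/2 929/1000
4 2 559/625
5 5/2 1101/1250
6 3 4207/5000
DF(2y) = 559/625 ≈ 0.894400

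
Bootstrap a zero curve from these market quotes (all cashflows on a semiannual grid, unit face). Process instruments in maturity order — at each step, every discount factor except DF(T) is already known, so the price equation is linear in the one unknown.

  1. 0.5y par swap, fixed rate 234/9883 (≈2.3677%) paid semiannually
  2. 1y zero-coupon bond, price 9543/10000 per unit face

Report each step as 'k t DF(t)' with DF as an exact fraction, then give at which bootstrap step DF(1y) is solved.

step 1 [0.5y] swap r/2=117/9883: DF=(1 − 117/9883·(0))/(1+117/9883) = 9883/10000 ≈ 0.988300
step 2 [1y] zero: DF = P = 9543/10000 ≈ 0.954300

1 1/2 9883/10000
2 1 9543/10000
DF(1y) is solved at step 2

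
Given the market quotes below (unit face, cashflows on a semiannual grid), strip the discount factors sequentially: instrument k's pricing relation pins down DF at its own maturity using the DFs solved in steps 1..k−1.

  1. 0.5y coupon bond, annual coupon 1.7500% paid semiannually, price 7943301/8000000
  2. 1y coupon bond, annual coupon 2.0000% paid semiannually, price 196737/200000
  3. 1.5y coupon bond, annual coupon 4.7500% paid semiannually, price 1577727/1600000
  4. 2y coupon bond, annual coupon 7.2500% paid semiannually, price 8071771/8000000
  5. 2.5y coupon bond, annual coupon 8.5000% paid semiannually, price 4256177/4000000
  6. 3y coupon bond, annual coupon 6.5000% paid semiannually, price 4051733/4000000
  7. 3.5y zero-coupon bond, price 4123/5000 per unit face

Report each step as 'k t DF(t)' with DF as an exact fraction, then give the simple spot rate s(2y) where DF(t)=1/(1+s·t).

step 1 [0.5y] bond c/2=7/800: DF=(7943301/8000000 − 7/800·(0))/(1+7/800) = 9843/10000 ≈ 0.984300
step 2 [1y] bond c/2=1/100: DF=(196737/200000 − 1/100·(0.984300))/(1+1/100) = 4821/5000 ≈ 0.964200
step 3 [1.5y] bond c/2=19/800: DF=(1577727/1600000 − 19/800·(0.984300+0.964200))/(1+19/800) = 459/500 ≈ 0.918000
step 4 [2y] bond c/2=29/800: DF=(8071771/8000000 − 29/800·(0.984300+0.964200+0.918000))/(1+29/800) = 4367/5000 ≈ 0.873400
step 5 [2.5y] bond c/2=17/400: DF=(4256177/4000000 − 17/400·(0.984300+0.964200+0.918000+0.873400))/(1+17/400) = 4341/5000 ≈ 0.868200
step 6 [3y] bond c/2=13/400: DF=(4051733/4000000 − 13/400·(0.984300+0.964200+0.918000+0.873400+0.868200))/(1+13/400) = 209/250 ≈ 0.836000
step 7 [3.5y] zero: DF = P = 4123/5000 ≈ 0.824600

1 1/2 9843/10000
2 1 4821/5000
3 3/2 459/500
4 2 4367/5000
5 5/2 4341/5000
6 3 209/250
7 7/2 4123/5000
s(2y) = (1/(4367/5000) − 1)/(2) = 633/8734 ≈ 7.2475%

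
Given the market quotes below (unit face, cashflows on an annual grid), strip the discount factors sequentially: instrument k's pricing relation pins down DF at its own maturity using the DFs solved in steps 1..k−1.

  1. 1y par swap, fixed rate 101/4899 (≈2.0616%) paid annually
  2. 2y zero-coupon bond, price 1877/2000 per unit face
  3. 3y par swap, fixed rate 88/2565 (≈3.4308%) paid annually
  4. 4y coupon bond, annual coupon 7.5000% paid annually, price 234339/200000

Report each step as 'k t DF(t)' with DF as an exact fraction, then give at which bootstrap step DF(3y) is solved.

step 1 [1y] swap r/1=101/4899: DF=(1 − 101/4899·(0))/(1+101/4899) = 4899/5000 ≈ 0.979800
step 2 [2y] zero: DF = P = 1877/2000 ≈ 0.938500
step 3 [3y] swap r/1=88/2565: DF=(1 − 88/2565·(0.979800+0.938500))/(1+88/2565) = 1129/1250 ≈ 0.903200
step 4 [4y] bond c/1=3/40: DF=(234339/200000 − 3/40·(0.979800+0.938500+0.903200))/(1+3/40) = 8931/10000 ≈ 0.893100

1 1 4899/5000
2 2 1877/2000
3 3 1129/1250
4 4 8931/10000
DF(3y) is solved at step 3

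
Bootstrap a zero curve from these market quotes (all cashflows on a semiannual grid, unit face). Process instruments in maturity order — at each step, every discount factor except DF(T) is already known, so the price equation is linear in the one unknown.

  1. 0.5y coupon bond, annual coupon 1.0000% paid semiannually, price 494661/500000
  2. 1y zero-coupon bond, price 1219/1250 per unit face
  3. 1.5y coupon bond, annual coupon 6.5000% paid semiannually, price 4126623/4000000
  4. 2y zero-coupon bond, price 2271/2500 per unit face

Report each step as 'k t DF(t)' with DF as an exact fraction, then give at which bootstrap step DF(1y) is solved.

1 1/2 2461/2500
2 1 1219/1250
3 3/2 15/16
4 2 2271/2500
DF(1y) is solved at step 2

step 1 [0.5y] bond c/2=1/200: DF=(494661/500000 − 1/200·(0))/(1+1/200) = 2461/2500 ≈ 0.984400
step 2 [1y] zero: DF = P = 1219/1250 ≈ 0.975200
step 3 [1.5y] bond c/2=13/400: DF=(4126623/4000000 − 13/400·(0.984400+0.975200))/(1+13/400) = 15/16 ≈ 0.937500
step 4 [2y] zero: DF = P = 2271/2500 ≈ 0.908400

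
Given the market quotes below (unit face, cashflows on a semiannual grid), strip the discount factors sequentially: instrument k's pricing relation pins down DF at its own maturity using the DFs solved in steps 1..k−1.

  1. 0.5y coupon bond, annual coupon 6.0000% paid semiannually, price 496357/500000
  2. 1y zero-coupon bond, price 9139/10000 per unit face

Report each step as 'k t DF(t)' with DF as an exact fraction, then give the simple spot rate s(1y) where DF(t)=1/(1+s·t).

1 1/2 4819/5000
2 1 9139/10000
s(1y) = (1/(9139/10000) − 1)/(1) = 861/9139 ≈ 9.4212%

step 1 [0.5y] bond c/2=3/100: DF=(496357/500000 − 3/100·(0))/(1+3/100) = 4819/5000 ≈ 0.963800
step 2 [1y] zero: DF = P = 9139/10000 ≈ 0.913900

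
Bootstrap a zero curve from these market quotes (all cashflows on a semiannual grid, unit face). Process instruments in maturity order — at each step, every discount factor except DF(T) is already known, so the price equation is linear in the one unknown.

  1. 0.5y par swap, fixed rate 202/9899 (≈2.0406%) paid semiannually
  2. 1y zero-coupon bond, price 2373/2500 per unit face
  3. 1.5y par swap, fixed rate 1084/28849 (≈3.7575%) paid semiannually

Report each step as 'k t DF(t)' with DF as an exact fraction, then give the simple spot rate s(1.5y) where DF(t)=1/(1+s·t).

1 1/2 9899/10000
2 1 2373/2500
3 3/2 4729/5000
s(1.5y) = (1/(4729/5000) − 1)/(3/2) = 542/14187 ≈ 3.8204%

step 1 [0.5y] swap r/2=101/9899: DF=(1 − 101/9899·(0))/(1+101/9899) = 9899/10000 ≈ 0.989900
step 2 [1y] zero: DF = P = 2373/2500 ≈ 0.949200
step 3 [1.5y] swap r/2=542/28849: DF=(1 − 542/28849·(0.989900+0.949200))/(1+542/28849) = 4729/5000 ≈ 0.945800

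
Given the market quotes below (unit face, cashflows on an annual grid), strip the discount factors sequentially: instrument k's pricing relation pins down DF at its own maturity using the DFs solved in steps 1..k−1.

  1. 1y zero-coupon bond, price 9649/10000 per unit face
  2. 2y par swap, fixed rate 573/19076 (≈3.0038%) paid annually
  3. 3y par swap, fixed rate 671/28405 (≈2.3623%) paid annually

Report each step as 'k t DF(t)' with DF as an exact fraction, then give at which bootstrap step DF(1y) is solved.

1 1 9649/10000
2 2 9427/10000
3 3 9329/10000
DF(1y) is solved at step 1

step 1 [1y] zero: DF = P = 9649/10000 ≈ 0.964900
step 2 [2y] swap r/1=573/19076: DF=(1 − 573/19076·(0.964900))/(1+573/19076) = 9427/10000 ≈ 0.942700
step 3 [3y] swap r/1=671/28405: DF=(1 − 671/28405·(0.964900+0.942700))/(1+671/28405) = 9329/10000 ≈ 0.932900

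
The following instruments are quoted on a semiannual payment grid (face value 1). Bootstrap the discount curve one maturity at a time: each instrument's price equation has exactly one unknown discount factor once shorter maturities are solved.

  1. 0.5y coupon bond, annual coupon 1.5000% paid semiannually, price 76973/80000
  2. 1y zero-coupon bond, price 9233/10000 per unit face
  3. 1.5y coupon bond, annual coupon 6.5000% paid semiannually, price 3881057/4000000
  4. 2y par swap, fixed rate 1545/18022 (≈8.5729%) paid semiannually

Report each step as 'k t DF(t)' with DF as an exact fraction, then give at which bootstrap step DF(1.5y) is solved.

1 1/2 191/200
2 1 9233/10000
3 3/2 4403/5000
4 2 1691/2000
DF(1.5y) is solved at step 3

step 1 [0.5y] bond c/2=3/400: DF=(76973/80000 − 3/400·(0))/(1+3/400) = 191/200 ≈ 0.955000
step 2 [1y] zero: DF = P = 9233/10000 ≈ 0.923300
step 3 [1.5y] bond c/2=13/400: DF=(3881057/4000000 − 13/400·(0.955000+0.923300))/(1+13/400) = 4403/5000 ≈ 0.880600
step 4 [2y] swap r/2=1545/36044: DF=(1 − 1545/36044·(0.955000+0.923300+0.880600))/(1+1545/36044) = 1691/2000 ≈ 0.845500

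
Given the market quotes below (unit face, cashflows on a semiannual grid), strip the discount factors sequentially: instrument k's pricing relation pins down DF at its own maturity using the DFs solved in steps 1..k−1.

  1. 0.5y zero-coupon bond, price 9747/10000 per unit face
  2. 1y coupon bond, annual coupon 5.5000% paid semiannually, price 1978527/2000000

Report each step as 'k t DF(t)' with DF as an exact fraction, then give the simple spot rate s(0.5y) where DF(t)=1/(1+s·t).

1 1/2 9747/10000
2 1 9367/10000
s(0.5y) = (1/(9747/10000) − 1)/(1/2) = 506/9747 ≈ 5.1913%

step 1 [0.5y] zero: DF = P = 9747/10000 ≈ 0.974700
step 2 [1y] bond c/2=11/400: DF=(1978527/2000000 − 11/400·(0.974700))/(1+11/400) = 9367/10000 ≈ 0.936700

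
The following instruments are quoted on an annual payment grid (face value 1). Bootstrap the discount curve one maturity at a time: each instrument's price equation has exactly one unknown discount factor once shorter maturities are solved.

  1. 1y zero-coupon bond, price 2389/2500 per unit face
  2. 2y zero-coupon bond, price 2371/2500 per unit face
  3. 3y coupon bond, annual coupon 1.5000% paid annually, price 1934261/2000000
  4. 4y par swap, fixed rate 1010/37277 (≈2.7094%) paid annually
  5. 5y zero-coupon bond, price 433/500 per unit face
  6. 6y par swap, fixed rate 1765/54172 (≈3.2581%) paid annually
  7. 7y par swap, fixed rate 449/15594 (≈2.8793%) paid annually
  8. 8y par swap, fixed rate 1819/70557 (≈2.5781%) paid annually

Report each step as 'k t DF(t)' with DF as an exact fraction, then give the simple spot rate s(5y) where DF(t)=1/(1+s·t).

step 1 [1y] zero: DF = P = 2389/2500 ≈ 0.955600
step 2 [2y] zero: DF = P = 2371/2500 ≈ 0.948400
step 3 [3y] bond c/1=3/200: DF=(1934261/2000000 − 3/200·(0.955600+0.948400))/(1+3/200) = 9247/10000 ≈ 0.924700
step 4 [4y] swap r/1=1010/37277: DF=(1 − 1010/37277·(0.955600+0.948400+0.924700))/(1+1010/37277) = 899/1000 ≈ 0.899000
step 5 [5y] zero: DF = P = 433/500 ≈ 0.866000
step 6 [6y] swap r/1=1765/54172: DF=(1 − 1765/54172·(0.955600+0.948400+0.924700+0.899000+0.866000))/(1+1765/54172) = 1647/2000 ≈ 0.823500
step 7 [7y] swap r/1=449/15594: DF=(1 − 449/15594·(0.955600+0.948400+0.924700+0.899000+0.866000+0.823500))/(1+449/15594) = 2051/2500 ≈ 0.820400
step 8 [8y] swap r/1=1819/70557: DF=(1 − 1819/70557·(0.955600+0.948400+0.924700+0.899000+0.866000+0.823500+0.820400))/(1+1819/70557) = 8181/10000 ≈ 0.818100

1 1 2389/2500
2 2 2371/2500
3 3 9247/10000
4 4 899/1000
5 5 433/500
6 6 1647/2000
7 7 2051/2500
8 8 8181/10000
s(5y) = (1/(433/500) − 1)/(5) = 67/2165 ≈ 3.0947%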